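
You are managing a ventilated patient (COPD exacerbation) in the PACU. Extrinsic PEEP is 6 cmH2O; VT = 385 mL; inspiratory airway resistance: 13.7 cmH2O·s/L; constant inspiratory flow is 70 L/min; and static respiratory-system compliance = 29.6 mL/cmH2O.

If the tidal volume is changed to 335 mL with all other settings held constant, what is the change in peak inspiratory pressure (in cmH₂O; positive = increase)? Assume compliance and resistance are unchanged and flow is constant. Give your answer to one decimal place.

-1.7

PIP = Vt/C + R·V̇ + PEEP (constant-flow equation of motion).
Only the elastic term changes: ΔPIP = ΔVt / C = (335 − 385) / 29.6 = -1.689 cmH2O.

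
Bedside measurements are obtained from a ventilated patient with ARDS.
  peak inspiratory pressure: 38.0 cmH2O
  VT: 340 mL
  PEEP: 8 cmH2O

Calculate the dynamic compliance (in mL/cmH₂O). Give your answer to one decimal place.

Dynamic compliance = Vt / (PIP − PEEP) = 340 / (38.0 − 8) = 340 / 30.0 = 11.333 mL/cmH2O.

11.3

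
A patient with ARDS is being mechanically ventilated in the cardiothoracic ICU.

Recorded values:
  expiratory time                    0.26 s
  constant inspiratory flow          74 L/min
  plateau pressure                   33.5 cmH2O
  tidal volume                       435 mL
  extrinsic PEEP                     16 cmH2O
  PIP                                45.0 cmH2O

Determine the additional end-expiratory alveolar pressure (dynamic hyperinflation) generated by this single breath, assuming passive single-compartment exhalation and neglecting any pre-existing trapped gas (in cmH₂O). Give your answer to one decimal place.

5.7

Flow: 74 L/min ÷ 60 = 1.2333 L/s.
R = (PIP − Pplat)/V̇ = (45.0 − 33.5) / 1.2333 = 11.5/1.2333 = 9.325 cmH2O·s/L.
C = Vt/(Pplat − PEEP) = 435.0 / (33.5 − 16) = 435.0/17.5 = 24.857 mL/cmH2O.
τ = R × C = 9.325 × 0.02486 L/cmH2O = 0.2318 s.
Fraction remaining = e^(−Te/τ) = e^(−0.26/0.2318) = 0.3257; trapped volume = 435.0 × 0.3257 = 141.68 mL.
Additional alveolar pressure from trapping ≈ V_trapped / C = 141.68 / 24.857 = 5.7 cmH2O.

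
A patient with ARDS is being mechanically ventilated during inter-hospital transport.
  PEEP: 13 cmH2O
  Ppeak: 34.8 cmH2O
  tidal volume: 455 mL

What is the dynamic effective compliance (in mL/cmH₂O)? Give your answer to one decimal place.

20.9

Dynamic compliance = Vt / (PIP − PEEP) = 455 / (34.8 − 13) = 455 / 21.8 = 20.872 mL/cmH2O.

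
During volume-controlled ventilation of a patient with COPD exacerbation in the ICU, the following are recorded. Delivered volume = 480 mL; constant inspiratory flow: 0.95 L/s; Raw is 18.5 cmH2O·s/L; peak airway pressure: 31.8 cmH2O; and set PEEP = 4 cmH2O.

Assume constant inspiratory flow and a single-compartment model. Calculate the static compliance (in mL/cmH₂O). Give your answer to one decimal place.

Equation of motion (constant flow): PIP = Vt/C + R·V̇ + PEEP.
Vt/C = PIP − R·V̇ − PEEP = 31.8 − 18.5×0.95 − 4 = 31.8 − 17.575 − 4 = 10.225 cmH2O.
C = Vt / 10.225 = 480 / 10.225 = 46.944 mL/cmH2O.

46.9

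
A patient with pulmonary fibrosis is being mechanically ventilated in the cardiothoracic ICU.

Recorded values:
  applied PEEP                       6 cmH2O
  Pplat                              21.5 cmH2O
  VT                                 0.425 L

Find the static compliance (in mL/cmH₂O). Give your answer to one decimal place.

Cstat = Vt / (Pplat − PEEP) = 425 / (21.5 − 6) = 425 / 15.5 = 27.419 mL/cmH2O.

27.4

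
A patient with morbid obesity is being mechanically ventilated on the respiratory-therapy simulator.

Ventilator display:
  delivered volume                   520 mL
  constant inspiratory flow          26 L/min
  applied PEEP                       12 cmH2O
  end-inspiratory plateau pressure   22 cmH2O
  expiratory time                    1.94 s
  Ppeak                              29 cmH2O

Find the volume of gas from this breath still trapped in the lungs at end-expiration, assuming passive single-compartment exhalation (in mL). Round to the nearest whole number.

Flow: 26 L/min ÷ 60 = 0.4333 L/s.
R = (PIP − Pplat)/V̇ = (29 − 22) / 0.4333 = 7.0/0.4333 = 16.155 cmH2O·s/L.
C = Vt/(Pplat − PEEP) = 520.0 / (22 − 12) = 520.0/10.0 = 52.0 mL/cmH2O.
τ = R × C = 16.155 × 0.052 L/cmH2O = 0.8401 s.
Fraction remaining = e^(−Te/τ) = e^(−1.94/0.8401) = 0.09934.
Trapped volume = 520.0 × 0.09934 = 51.657 mL.

52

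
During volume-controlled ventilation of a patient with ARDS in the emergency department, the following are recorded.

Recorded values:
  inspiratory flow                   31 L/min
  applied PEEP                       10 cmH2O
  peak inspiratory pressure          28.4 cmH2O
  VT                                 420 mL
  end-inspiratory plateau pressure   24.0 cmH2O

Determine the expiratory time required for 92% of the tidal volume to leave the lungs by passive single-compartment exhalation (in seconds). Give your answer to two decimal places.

0.65

Flow: 31 L/min ÷ 60 = 0.5167 L/s.
R = (PIP − Pplat)/V̇ = (28.4 − 24.0) / 0.5167 = 4.4/0.5167 = 8.516 cmH2O·s/L.
C = Vt/(Pplat − PEEP) = 420.0 / (24.0 − 10) = 420.0/14.0 = 30.0 mL/cmH2O.
τ = R × C = 8.516 × 0.03 L/cmH2O = 0.2555 s.
t = −τ·ln(1 − 0.92) = −0.2555·ln(0.08) = 0.6453 s.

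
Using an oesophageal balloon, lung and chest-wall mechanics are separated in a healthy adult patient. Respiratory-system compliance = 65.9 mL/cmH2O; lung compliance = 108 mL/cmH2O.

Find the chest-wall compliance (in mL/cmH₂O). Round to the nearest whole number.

1/Ccw = 1/Crs − 1/CL.
1/Ccw = 1/65.9 − 1/108 = 0.005915.
Ccw = 169.06 mL/cmH2O.

169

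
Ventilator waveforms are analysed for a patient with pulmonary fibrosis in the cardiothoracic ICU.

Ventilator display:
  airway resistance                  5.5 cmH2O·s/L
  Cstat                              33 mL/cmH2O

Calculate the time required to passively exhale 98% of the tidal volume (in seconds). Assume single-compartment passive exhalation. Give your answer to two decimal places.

τ = R × C = 5.5 × 33 mL/cmH2O = 5.5 × 0.033 L/cmH2O = 0.1815 s.
Exhaled fraction f = 1 − e^(−t/τ) → t = −τ·ln(1 − f) = −0.1815·ln(0.02) = 0.71 s.

0.71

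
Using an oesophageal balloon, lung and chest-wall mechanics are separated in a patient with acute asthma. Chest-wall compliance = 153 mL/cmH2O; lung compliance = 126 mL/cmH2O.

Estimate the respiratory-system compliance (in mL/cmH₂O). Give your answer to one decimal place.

69.1

Lung and chest wall are elastances in series: 1/Crs = 1/CL + 1/Ccw.
1/Crs = 1/126 + 1/153 = 0.01447.
Crs = 69.109 mL/cmH2O.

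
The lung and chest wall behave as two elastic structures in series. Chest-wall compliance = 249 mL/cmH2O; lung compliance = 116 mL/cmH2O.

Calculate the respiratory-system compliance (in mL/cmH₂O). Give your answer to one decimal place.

Lung and chest wall are elastances in series: 1/Crs = 1/CL + 1/Ccw.
1/Crs = 1/116 + 1/249 = 0.01264.
Crs = 79.114 mL/cmH2O.

79.1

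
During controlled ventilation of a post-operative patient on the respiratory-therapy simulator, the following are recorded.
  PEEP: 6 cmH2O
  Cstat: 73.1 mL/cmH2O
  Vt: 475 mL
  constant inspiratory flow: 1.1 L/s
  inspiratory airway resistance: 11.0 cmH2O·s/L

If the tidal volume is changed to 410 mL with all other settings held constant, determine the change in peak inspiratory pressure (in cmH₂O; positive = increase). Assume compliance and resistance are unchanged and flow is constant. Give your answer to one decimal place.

-0.9

PIP = Vt/C + R·V̇ + PEEP (constant-flow equation of motion).
Only the elastic term changes: ΔPIP = ΔVt / C = (410 − 475) / 73.1 = -0.8892 cmH2O.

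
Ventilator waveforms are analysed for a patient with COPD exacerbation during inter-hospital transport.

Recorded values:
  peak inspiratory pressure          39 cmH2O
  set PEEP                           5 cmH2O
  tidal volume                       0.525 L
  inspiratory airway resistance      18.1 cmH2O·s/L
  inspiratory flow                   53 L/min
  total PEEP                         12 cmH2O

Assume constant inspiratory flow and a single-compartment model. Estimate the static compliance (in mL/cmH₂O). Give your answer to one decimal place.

Flow: 53 L/min ÷ 60 = 0.8833 L/s.
Total PEEP = 12 cmH2O (set 5 + intrinsic 7); this is the baseline alveolar pressure.
Equation of motion (constant flow): PIP = Vt/C + R·V̇ + PEEP.
Vt/C = PIP − R·V̇ − PEEP = 39 − 18.1×0.8833 − 12 = 39 − 15.988 − 12 = 11.012 cmH2O.
C = Vt / 11.012 = 525 / 11.012 = 47.675 mL/cmH2O.

47.7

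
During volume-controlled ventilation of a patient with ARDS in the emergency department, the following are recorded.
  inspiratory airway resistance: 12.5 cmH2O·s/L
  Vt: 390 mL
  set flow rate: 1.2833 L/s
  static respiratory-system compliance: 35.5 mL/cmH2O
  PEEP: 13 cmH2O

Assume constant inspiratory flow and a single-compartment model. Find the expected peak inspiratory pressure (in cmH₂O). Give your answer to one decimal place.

40.0

Equation of motion (constant flow): PIP = Vt/C + R·V̇ + PEEP.
PIP = 390/35.5 + 12.5×1.2833 + 13 = 10.986 + 16.041 + 13 = 40.027 cmH2O.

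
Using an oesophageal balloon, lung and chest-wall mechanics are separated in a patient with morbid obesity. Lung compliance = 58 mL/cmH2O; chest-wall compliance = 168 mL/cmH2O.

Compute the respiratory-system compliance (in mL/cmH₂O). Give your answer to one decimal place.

43.1

Lung and chest wall are elastances in series: 1/Crs = 1/CL + 1/Ccw.
1/Crs = 1/58 + 1/168 = 0.02319.
Crs = 43.122 mL/cmH2O.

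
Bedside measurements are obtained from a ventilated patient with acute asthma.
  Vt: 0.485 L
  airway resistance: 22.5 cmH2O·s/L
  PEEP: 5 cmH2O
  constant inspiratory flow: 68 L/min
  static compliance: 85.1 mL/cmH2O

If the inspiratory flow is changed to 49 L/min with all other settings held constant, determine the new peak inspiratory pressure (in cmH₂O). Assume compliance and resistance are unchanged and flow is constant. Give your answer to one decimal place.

Flow: 68 L/min ÷ 60 = 1.1333 L/s.
New flow: 49 L/min ÷ 60 = 0.8167 L/s.
PIP = Vt/C + R·V̇ + PEEP (constant-flow equation of motion).
Only the resistive term changes: ΔPIP = R × ΔV̇ = 22.5 × (0.8167 − 1.1333) = 22.5 × -0.3166 = -7.124 cmH2O.
Original PIP = 485/85.1 + 22.5×1.1333 + 5 = 36.198 cmH2O; new PIP = 36.198 + (-7.124) = 29.074 cmH2O.

29.1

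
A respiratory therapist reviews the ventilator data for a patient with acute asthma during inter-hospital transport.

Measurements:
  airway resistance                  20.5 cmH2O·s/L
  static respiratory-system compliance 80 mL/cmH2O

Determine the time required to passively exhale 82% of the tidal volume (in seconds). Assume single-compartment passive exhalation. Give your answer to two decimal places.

2.81

τ = R × C = 20.5 × 80 mL/cmH2O = 20.5 × 0.080 L/cmH2O = 1.64 s.
Exhaled fraction f = 1 − e^(−t/τ) → t = −τ·ln(1 − f) = −1.64·ln(0.18) = 2.812 s.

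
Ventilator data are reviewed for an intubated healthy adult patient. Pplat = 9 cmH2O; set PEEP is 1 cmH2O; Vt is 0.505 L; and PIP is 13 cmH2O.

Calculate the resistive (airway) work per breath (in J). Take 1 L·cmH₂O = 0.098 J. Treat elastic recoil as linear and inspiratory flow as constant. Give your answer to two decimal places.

With constant inspiratory flow the resistive pressure is constant at PIP − Pplat = 13 − 9 = 4.0 cmH2O, so resistive work = 4.0 × 0.505 = 2.02 L·cmH2O.
× 0.098 J/(L·cmH2O) → 0.198 J.

0.20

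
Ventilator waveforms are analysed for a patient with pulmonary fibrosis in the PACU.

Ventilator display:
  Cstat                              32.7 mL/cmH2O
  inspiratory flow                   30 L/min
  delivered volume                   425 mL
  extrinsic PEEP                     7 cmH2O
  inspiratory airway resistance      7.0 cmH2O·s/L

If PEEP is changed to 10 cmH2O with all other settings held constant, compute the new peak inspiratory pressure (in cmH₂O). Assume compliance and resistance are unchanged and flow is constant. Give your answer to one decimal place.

Flow: 30 L/min ÷ 60 = 0.5 L/s.
PIP = Vt/C + R·V̇ + PEEP (constant-flow equation of motion).
Only the baseline term changes: ΔPIP = ΔPEEP = 10 − 7 = 3.0 cmH2O.
Original PIP = 425/32.7 + 7.0×0.5 + 7 = 23.497 cmH2O; new PIP = 23.497 + (3.0) = 26.497 cmH2O.

26.5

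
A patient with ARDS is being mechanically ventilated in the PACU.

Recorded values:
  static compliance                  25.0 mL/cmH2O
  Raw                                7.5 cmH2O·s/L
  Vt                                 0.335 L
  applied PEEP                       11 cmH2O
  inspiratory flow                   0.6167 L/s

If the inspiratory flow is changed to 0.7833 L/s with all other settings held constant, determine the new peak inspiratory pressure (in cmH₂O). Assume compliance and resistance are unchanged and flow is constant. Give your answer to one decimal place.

PIP = Vt/C + R·V̇ + PEEP (constant-flow equation of motion).
Only the resistive term changes: ΔPIP = R × ΔV̇ = 7.5 × (0.7833 − 0.6167) = 7.5 × 0.1666 = 1.25 cmH2O.
Original PIP = 335/25.0 + 7.5×0.6167 + 11 = 29.025 cmH2O; new PIP = 29.025 + (1.25) = 30.275 cmH2O.

30.3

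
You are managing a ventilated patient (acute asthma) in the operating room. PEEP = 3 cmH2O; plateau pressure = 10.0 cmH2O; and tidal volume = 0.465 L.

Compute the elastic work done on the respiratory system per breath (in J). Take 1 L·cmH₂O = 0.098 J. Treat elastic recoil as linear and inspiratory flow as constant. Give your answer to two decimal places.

0.16

Elastic work ≈ ½ × (Pplat − PEEP) × Vt = 0.5 × (10.0 − 3) × 0.465 L = 0.5 × 7.0 × 0.465 = 1.628 L·cmH2O.
× 0.098 J/(L·cmH2O) → 0.1595 J.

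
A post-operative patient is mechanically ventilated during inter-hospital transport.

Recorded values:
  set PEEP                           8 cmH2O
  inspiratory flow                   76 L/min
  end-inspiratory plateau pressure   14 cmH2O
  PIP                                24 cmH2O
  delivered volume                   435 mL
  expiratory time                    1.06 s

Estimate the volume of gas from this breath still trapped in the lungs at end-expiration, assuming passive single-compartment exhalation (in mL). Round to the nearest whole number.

Flow: 76 L/min ÷ 60 = 1.2667 L/s.
R = (PIP − Pplat)/V̇ = (24 − 14) / 1.2667 = 10.0/1.2667 = 7.895 cmH2O·s/L.
C = Vt/(Pplat − PEEP) = 435.0 / (14 − 8) = 435.0/6.0 = 72.5 mL/cmH2O.
τ = R × C = 7.895 × 0.0725 L/cmH2O = 0.5724 s.
Fraction remaining = e^(−Te/τ) = e^(−1.06/0.5724) = 0.1569.
Trapped volume = 435.0 × 0.1569 = 68.252 mL.

68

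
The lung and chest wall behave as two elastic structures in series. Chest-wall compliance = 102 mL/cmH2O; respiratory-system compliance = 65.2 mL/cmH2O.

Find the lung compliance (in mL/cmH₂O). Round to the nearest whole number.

181

1/CL = 1/Crs − 1/Ccw.
1/CL = 1/65.2 − 1/102 = 0.005534.
CL = 180.7 mL/cmH2O.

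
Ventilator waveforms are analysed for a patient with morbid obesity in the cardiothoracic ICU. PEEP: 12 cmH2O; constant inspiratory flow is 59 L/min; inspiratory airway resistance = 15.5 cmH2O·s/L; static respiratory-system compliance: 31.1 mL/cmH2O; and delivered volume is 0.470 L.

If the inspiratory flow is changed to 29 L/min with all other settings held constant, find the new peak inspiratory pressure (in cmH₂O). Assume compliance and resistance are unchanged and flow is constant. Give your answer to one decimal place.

34.6

Flow: 59 L/min ÷ 60 = 0.9833 L/s.
New flow: 29 L/min ÷ 60 = 0.4833 L/s.
PIP = Vt/C + R·V̇ + PEEP (constant-flow equation of motion).
Only the resistive term changes: ΔPIP = R × ΔV̇ = 15.5 × (0.4833 − 0.9833) = 15.5 × -0.5 = -7.75 cmH2O.
Original PIP = 470/31.1 + 15.5×0.9833 + 12 = 42.354 cmH2O; new PIP = 42.354 + (-7.75) = 34.604 cmH2O.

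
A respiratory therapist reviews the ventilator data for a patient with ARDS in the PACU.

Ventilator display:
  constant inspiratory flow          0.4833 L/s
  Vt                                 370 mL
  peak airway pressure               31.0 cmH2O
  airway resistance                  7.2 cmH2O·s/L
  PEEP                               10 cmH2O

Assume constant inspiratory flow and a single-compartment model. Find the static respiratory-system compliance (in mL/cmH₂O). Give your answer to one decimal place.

Equation of motion (constant flow): PIP = Vt/C + R·V̇ + PEEP.
Vt/C = PIP − R·V̇ − PEEP = 31.0 − 7.2×0.4833 − 10 = 31.0 − 3.48 − 10 = 17.52 cmH2O.
C = Vt / 17.52 = 370 / 17.52 = 21.119 mL/cmH2O.

21.1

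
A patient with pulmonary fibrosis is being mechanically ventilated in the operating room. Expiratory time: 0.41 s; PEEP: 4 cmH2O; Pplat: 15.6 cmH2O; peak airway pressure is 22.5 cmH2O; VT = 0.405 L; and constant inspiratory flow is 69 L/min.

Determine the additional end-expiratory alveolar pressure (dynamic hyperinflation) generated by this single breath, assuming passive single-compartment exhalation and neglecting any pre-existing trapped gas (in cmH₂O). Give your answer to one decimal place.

1.6

Flow: 69 L/min ÷ 60 = 1.15 L/s.
R = (PIP − Pplat)/V̇ = (22.5 − 15.6) / 1.15 = 6.9/1.15 = 6.0 cmH2O·s/L.
C = Vt/(Pplat − PEEP) = 405.0 / (15.6 − 4) = 405.0/11.6 = 34.914 mL/cmH2O.
τ = R × C = 6.0 × 0.03491 L/cmH2O = 0.2095 s.
Fraction remaining = e^(−Te/τ) = e^(−0.41/0.2095) = 0.1413; trapped volume = 405.0 × 0.1413 = 57.227 mL.
Additional alveolar pressure from trapping ≈ V_trapped / C = 57.227 / 34.914 = 1.639 cmH2O.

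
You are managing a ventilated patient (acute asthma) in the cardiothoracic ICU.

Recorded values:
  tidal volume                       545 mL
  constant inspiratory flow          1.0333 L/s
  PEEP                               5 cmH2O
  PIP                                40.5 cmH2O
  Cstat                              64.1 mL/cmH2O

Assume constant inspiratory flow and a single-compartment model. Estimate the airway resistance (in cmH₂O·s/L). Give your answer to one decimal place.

Equation of motion (constant flow): PIP = Vt/C + R·V̇ + PEEP.
R·V̇ = PIP − Vt/C − PEEP = 40.5 − 545/64.1 − 5 = 40.5 − 8.502 − 5 = 26.998 cmH2O.
R = 26.998 / 1.0333 = 26.128 cmH2O·s/L.

26.1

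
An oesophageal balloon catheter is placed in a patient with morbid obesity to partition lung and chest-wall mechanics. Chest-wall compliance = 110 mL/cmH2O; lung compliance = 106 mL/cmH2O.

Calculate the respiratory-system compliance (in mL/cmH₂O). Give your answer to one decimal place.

54.0

Lung and chest wall are elastances in series: 1/Crs = 1/CL + 1/Ccw.
1/Crs = 1/106 + 1/110 = 0.01852.
Crs = 53.996 mL/cmH2O.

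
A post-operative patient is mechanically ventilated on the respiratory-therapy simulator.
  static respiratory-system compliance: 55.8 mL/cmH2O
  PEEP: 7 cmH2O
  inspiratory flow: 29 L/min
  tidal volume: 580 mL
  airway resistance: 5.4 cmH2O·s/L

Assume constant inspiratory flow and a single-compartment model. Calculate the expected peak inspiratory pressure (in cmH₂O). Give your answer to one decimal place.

Flow: 29 L/min ÷ 60 = 0.4833 L/s.
Equation of motion (constant flow): PIP = Vt/C + R·V̇ + PEEP.
PIP = 580/55.8 + 5.4×0.4833 + 7 = 10.394 + 2.61 + 7 = 20.004 cmH2O.

20.0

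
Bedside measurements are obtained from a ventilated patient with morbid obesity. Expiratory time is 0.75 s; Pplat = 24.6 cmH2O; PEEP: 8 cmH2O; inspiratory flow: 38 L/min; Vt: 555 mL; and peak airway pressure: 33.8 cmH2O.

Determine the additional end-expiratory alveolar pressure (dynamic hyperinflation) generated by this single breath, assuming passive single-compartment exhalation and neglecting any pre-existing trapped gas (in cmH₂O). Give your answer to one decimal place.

3.5

Flow: 38 L/min ÷ 60 = 0.6333 L/s.
R = (PIP − Pplat)/V̇ = (33.8 − 24.6) / 0.6333 = 9.2/0.6333 = 14.527 cmH2O·s/L.
C = Vt/(Pplat − PEEP) = 555.0 / (24.6 − 8) = 555.0/16.6 = 33.434 mL/cmH2O.
τ = R × C = 14.527 × 0.03343 L/cmH2O = 0.4856 s.
Fraction remaining = e^(−Te/τ) = e^(−0.75/0.4856) = 0.2134; trapped volume = 555.0 × 0.2134 = 118.44 mL.
Additional alveolar pressure from trapping ≈ V_trapped / C = 118.44 / 33.434 = 3.543 cmH2O.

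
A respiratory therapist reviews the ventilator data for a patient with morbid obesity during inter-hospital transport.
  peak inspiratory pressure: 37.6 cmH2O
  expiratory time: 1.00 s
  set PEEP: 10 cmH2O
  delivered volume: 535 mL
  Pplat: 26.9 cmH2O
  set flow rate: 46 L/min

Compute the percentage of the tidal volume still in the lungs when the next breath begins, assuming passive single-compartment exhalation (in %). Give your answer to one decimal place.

Flow: 46 L/min ÷ 60 = 0.7667 L/s.
R = (PIP − Pplat)/V̇ = (37.6 − 26.9) / 0.7667 = 10.7/0.7667 = 13.956 cmH2O·s/L.
C = Vt/(Pplat − PEEP) = 535.0 / (26.9 − 10) = 535.0/16.9 = 31.657 mL/cmH2O.
τ = R × C = 13.956 × 0.03166 L/cmH2O = 0.4418 s.
Fraction remaining at end-expiration = e^(−Te/τ) = e^(−1.00/0.4418) = 0.104 → 10.4%.

10.4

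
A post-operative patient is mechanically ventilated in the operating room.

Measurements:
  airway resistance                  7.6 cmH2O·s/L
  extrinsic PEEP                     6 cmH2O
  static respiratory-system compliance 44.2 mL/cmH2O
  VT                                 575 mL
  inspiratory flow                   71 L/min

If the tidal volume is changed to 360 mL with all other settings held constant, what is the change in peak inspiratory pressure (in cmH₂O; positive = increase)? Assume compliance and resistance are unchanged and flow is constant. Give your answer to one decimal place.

PIP = Vt/C + R·V̇ + PEEP (constant-flow equation of motion).
Only the elastic term changes: ΔPIP = ΔVt / C = (360 − 575) / 44.2 = -4.864 cmH2O.

-4.9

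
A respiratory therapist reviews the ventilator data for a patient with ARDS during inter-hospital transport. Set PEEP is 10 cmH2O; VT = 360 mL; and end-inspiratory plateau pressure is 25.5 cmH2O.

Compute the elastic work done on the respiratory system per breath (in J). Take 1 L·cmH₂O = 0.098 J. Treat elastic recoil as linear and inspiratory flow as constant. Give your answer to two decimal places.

0.27

Elastic work ≈ ½ × (Pplat − PEEP) × Vt = 0.5 × (25.5 − 10) × 0.360 L = 0.5 × 15.5 × 0.360 = 2.79 L·cmH2O.
× 0.098 J/(L·cmH2O) → 0.2734 J.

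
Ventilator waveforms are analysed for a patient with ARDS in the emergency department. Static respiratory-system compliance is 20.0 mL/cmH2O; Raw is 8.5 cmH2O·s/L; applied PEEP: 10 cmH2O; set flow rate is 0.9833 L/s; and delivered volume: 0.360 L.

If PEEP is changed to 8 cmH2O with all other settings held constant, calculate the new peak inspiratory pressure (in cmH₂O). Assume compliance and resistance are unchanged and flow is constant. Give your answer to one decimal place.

PIP = Vt/C + R·V̇ + PEEP (constant-flow equation of motion).
Only the baseline term changes: ΔPIP = ΔPEEP = 8 − 10 = -2.0 cmH2O.
Original PIP = 360/20.0 + 8.5×0.9833 + 10 = 36.358 cmH2O; new PIP = 36.358 + (-2.0) = 34.358 cmH2O.

34.4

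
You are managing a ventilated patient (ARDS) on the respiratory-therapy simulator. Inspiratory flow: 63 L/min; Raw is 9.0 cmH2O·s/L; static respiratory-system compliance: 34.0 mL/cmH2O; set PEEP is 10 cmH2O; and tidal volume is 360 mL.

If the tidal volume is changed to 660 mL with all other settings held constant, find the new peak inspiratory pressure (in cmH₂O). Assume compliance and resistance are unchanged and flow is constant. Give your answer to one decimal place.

38.9

Flow: 63 L/min ÷ 60 = 1.05 L/s.
PIP = Vt/C + R·V̇ + PEEP (constant-flow equation of motion).
Only the elastic term changes: ΔPIP = ΔVt / C = (660 − 360) / 34.0 = 8.824 cmH2O.
Original PIP = 360/34.0 + 9.0×1.05 + 10 = 30.038 cmH2O; new PIP = 30.038 + (8.824) = 38.862 cmH2O.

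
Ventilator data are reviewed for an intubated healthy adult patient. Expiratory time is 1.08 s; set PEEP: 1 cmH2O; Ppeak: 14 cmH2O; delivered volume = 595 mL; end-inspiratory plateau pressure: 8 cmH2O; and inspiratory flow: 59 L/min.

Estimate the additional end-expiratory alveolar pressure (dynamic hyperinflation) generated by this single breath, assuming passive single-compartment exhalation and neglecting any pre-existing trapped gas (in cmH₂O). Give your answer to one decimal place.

0.9

Flow: 59 L/min ÷ 60 = 0.9833 L/s.
R = (PIP − Pplat)/V̇ = (14 − 8) / 0.9833 = 6.0/0.9833 = 6.102 cmH2O·s/L.
C = Vt/(Pplat − PEEP) = 595.0 / (8 − 1) = 595.0/7.0 = 85.0 mL/cmH2O.
τ = R × C = 6.102 × 0.085 L/cmH2O = 0.5187 s.
Fraction remaining = e^(−Te/τ) = e^(−1.08/0.5187) = 0.1247; trapped volume = 595.0 × 0.1247 = 74.197 mL.
Additional alveolar pressure from trapping ≈ V_trapped / C = 74.197 / 85.0 = 0.8729 cmH2O.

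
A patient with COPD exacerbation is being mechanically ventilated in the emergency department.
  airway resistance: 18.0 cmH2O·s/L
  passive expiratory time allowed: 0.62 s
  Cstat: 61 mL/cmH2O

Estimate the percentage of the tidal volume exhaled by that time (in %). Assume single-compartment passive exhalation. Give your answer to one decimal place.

43.1

τ = R × C = 18.0 × 61 mL/cmH2O = 18.0 × 0.061 L/cmH2O = 1.098 s.
Passive exhalation: V(t)/V₀ = e^(−t/τ) = e^(−0.62/1.098) = 0.5686.
Fraction exhaled = 1 − 0.5686 = 0.4314 → 43.14%.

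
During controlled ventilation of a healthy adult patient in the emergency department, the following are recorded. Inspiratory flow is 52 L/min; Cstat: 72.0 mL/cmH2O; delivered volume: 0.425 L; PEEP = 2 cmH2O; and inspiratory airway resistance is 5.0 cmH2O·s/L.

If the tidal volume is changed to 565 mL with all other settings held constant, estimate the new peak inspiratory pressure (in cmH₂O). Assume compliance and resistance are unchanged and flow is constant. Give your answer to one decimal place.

Flow: 52 L/min ÷ 60 = 0.8667 L/s.
PIP = Vt/C + R·V̇ + PEEP (constant-flow equation of motion).
Only the elastic term changes: ΔPIP = ΔVt / C = (565 − 425) / 72.0 = 1.944 cmH2O.
Original PIP = 425/72.0 + 5.0×0.8667 + 2 = 12.236 cmH2O; new PIP = 12.236 + (1.944) = 14.18 cmH2O.

14.2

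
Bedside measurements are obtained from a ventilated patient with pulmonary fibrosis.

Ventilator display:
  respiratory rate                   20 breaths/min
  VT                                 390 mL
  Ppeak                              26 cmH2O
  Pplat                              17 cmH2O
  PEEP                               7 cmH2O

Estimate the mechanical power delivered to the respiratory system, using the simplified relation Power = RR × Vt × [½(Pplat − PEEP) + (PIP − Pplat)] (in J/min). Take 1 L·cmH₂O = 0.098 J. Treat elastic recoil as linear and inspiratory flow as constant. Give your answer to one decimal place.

10.7

Per-breath work = Vt × [½(Pplat−PEEP) + (PIP−Pplat)] = 0.390 × [0.5×10.0 + 9.0] = 0.390 × 14.0 = 5.46 L·cmH2O.
Power = 20 × 5.46 = 109.2 L·cmH2O/min.
× 0.098 J/(L·cmH2O) → 10.702 J/min.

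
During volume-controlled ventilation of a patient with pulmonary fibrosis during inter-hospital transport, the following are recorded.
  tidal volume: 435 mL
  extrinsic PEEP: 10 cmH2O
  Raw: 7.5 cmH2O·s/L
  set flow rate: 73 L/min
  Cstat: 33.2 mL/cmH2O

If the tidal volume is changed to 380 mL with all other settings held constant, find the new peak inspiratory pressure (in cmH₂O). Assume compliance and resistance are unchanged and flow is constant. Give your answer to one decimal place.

30.6

Flow: 73 L/min ÷ 60 = 1.2167 L/s.
PIP = Vt/C + R·V̇ + PEEP (constant-flow equation of motion).
Only the elastic term changes: ΔPIP = ΔVt / C = (380 − 435) / 33.2 = -1.657 cmH2O.
Original PIP = 435/33.2 + 7.5×1.2167 + 10 = 32.228 cmH2O; new PIP = 32.228 + (-1.657) = 30.571 cmH2O.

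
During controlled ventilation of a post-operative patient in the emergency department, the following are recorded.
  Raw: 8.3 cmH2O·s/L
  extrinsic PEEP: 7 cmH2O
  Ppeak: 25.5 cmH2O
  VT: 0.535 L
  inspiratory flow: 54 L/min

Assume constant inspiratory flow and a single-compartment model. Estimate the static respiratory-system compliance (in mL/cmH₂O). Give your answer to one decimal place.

48.5

Flow: 54 L/min ÷ 60 = 0.9 L/s.
Equation of motion (constant flow): PIP = Vt/C + R·V̇ + PEEP.
Vt/C = PIP − R·V̇ − PEEP = 25.5 − 8.3×0.9 − 7 = 25.5 − 7.47 − 7 = 11.03 cmH2O.
C = Vt / 11.03 = 535 / 11.03 = 48.504 mL/cmH2O.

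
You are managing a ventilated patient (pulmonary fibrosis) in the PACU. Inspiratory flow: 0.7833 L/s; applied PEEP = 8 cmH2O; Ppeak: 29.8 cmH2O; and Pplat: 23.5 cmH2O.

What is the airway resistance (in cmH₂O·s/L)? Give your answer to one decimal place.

8.0

Raw = (PIP − Pplat) / flow = (29.8 − 23.5) / 0.7833 = 6.3 / 0.7833 = 8.043 cmH2O·s/L.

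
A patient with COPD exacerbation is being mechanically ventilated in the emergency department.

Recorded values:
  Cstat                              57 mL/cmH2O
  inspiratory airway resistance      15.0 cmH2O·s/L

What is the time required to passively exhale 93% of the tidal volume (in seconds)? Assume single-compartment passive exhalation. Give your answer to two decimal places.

τ = R × C = 15.0 × 57 mL/cmH2O = 15.0 × 0.057 L/cmH2O = 0.855 s.
Exhaled fraction f = 1 − e^(−t/τ) → t = −τ·ln(1 − f) = −0.855·ln(0.07) = 2.274 s.

2.27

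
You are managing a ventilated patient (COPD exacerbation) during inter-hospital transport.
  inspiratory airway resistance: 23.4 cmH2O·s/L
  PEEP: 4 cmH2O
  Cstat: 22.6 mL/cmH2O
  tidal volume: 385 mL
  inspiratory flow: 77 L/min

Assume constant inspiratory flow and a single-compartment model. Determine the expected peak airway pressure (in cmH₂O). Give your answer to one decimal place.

Flow: 77 L/min ÷ 60 = 1.2833 L/s.
Equation of motion (constant flow): PIP = Vt/C + R·V̇ + PEEP.
PIP = 385/22.6 + 23.4×1.2833 + 4 = 17.035 + 30.029 + 4 = 51.064 cmH2O.

51.1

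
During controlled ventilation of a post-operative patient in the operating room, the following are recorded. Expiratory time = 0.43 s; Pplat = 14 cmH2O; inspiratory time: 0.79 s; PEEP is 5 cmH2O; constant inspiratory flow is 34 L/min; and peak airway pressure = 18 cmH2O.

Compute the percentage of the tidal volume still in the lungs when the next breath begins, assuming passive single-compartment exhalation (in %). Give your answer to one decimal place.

Flow: 34 L/min ÷ 60 = 0.5667 L/s.
Vt = flow × Ti = 0.5667 L/s × 0.79 s × 1000 mL/L = 447.69 mL.
R = (PIP − Pplat)/V̇ = (18 − 14) / 0.5667 = 4.0/0.5667 = 7.058 cmH2O·s/L.
C = Vt/(Pplat − PEEP) = 447.69 / (14 − 5) = 447.69/9.0 = 49.743 mL/cmH2O.
τ = R × C = 7.058 × 0.04974 L/cmH2O = 0.3511 s.
Fraction remaining at end-expiration = e^(−Te/τ) = e^(−0.43/0.3511) = 0.2938 → 29.38%.

29.4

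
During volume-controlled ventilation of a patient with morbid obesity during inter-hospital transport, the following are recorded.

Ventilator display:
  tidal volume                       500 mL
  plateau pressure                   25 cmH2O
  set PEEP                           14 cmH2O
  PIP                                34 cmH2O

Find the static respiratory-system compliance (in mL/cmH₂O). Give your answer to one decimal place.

Cstat = Vt / (Pplat − PEEP) = 500 / (25 − 14) = 500 / 11.0 = 45.455 mL/cmH2O.

45.5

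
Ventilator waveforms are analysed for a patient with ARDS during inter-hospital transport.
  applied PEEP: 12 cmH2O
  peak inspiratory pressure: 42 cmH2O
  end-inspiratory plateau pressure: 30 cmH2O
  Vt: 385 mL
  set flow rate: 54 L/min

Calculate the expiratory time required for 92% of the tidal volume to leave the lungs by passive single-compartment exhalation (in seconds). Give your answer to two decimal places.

Flow: 54 L/min ÷ 60 = 0.9 L/s.
R = (PIP − Pplat)/V̇ = (42 − 30) / 0.9 = 12.0/0.9 = 13.333 cmH2O·s/L.
C = Vt/(Pplat − PEEP) = 385.0 / (30 − 12) = 385.0/18.0 = 21.389 mL/cmH2O.
τ = R × C = 13.333 × 0.02139 L/cmH2O = 0.2852 s.
t = −τ·ln(1 − 0.92) = −0.2852·ln(0.08) = 0.7203 s.

0.72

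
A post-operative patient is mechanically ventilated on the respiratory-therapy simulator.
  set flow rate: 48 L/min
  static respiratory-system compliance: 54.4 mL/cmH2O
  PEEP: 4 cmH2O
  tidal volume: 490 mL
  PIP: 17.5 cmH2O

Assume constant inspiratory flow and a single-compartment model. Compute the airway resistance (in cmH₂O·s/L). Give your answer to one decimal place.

Flow: 48 L/min ÷ 60 = 0.8 L/s.
Equation of motion (constant flow): PIP = Vt/C + R·V̇ + PEEP.
R·V̇ = PIP − Vt/C − PEEP = 17.5 − 490/54.4 − 4 = 17.5 − 9.007 − 4 = 4.493 cmH2O.
R = 4.493 / 0.8 = 5.616 cmH2O·s/L.

5.6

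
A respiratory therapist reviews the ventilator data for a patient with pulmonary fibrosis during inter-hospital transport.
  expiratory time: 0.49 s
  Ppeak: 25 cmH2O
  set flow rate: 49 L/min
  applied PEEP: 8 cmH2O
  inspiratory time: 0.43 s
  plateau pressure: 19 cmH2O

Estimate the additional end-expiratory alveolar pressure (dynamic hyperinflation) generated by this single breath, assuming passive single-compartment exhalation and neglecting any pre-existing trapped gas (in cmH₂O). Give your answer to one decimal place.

1.4

Flow: 49 L/min ÷ 60 = 0.8167 L/s.
Vt = flow × Ti = 0.8167 L/s × 0.43 s × 1000 mL/L = 351.18 mL.
R = (PIP − Pplat)/V̇ = (25 − 19) / 0.8167 = 6.0/0.8167 = 7.347 cmH2O·s/L.
C = Vt/(Pplat − PEEP) = 351.18 / (19 − 8) = 351.18/11.0 = 31.925 mL/cmH2O.
τ = R × C = 7.347 × 0.03193 L/cmH2O = 0.2346 s.
Fraction remaining = e^(−Te/τ) = e^(−0.49/0.2346) = 0.1239; trapped volume = 351.18 × 0.1239 = 43.511 mL.
Additional alveolar pressure from trapping ≈ V_trapped / C = 43.511 / 31.925 = 1.363 cmH2O.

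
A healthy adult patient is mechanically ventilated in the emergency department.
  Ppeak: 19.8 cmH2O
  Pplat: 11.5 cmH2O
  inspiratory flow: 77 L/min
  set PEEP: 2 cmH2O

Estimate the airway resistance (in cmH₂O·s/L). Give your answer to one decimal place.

6.5

Flow: 77 L/min ÷ 60 = 1.2833 L/s.
Raw = (PIP − Pplat) / flow = (19.8 − 11.5) / 1.2833 = 8.3 / 1.2833 = 6.468 cmH2O·s/L.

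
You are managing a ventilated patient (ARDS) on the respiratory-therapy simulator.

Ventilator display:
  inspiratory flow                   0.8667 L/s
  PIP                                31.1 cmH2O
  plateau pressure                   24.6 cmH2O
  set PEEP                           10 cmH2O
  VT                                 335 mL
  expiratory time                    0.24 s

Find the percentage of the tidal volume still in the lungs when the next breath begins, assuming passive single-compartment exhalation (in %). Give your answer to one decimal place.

R = (PIP − Pplat)/V̇ = (31.1 − 24.6) / 0.8667 = 6.5/0.8667 = 7.5 cmH2O·s/L.
C = Vt/(Pplat − PEEP) = 335.0 / (24.6 − 10) = 335.0/14.6 = 22.945 mL/cmH2O.
τ = R × C = 7.5 × 0.02295 L/cmH2O = 0.1721 s.
Fraction remaining at end-expiration = e^(−Te/τ) = e^(−0.24/0.1721) = 0.2479 → 24.79%.

24.8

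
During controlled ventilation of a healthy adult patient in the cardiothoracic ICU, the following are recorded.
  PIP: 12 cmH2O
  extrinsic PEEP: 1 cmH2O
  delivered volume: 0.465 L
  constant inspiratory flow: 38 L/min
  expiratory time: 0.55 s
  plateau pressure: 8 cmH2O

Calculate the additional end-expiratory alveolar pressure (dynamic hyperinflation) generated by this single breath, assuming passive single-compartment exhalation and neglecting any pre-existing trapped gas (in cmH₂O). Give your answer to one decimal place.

1.9

Flow: 38 L/min ÷ 60 = 0.6333 L/s.
R = (PIP − Pplat)/V̇ = (12 − 8) / 0.6333 = 4.0/0.6333 = 6.316 cmH2O·s/L.
C = Vt/(Pplat − PEEP) = 465.0 / (8 − 1) = 465.0/7.0 = 66.429 mL/cmH2O.
τ = R × C = 6.316 × 0.06643 L/cmH2O = 0.4196 s.
Fraction remaining = e^(−Te/τ) = e^(−0.55/0.4196) = 0.2696; trapped volume = 465.0 × 0.2696 = 125.36 mL.
Additional alveolar pressure from trapping ≈ V_trapped / C = 125.36 / 66.429 = 1.887 cmH2O.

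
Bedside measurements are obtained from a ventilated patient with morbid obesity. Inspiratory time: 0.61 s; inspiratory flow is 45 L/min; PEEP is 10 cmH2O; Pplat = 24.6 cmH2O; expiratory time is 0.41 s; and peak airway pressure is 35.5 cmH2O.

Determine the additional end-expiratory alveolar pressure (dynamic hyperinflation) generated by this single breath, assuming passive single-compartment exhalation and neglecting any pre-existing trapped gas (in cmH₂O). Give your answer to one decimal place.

5.9

Flow: 45 L/min ÷ 60 = 0.75 L/s.
Vt = flow × Ti = 0.75 L/s × 0.61 s × 1000 mL/L = 457.5 mL.
R = (PIP − Pplat)/V̇ = (35.5 − 24.6) / 0.75 = 10.9/0.75 = 14.533 cmH2O·s/L.
C = Vt/(Pplat − PEEP) = 457.5 / (24.6 − 10) = 457.5/14.6 = 31.336 mL/cmH2O.
τ = R × C = 14.533 × 0.03134 L/cmH2O = 0.4555 s.
Fraction remaining = e^(−Te/τ) = e^(−0.41/0.4555) = 0.4065; trapped volume = 457.5 × 0.4065 = 185.97 mL.
Additional alveolar pressure from trapping ≈ V_trapped / C = 185.97 / 31.336 = 5.935 cmH2O.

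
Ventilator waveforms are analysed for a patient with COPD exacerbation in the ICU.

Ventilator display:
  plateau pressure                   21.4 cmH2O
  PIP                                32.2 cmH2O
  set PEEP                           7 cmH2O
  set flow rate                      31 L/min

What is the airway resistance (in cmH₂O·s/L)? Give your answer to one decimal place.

Flow: 31 L/min ÷ 60 = 0.5167 L/s.
Raw = (PIP − Pplat) / flow = (32.2 − 21.4) / 0.5167 = 10.8 / 0.5167 = 20.902 cmH2O·s/L.

20.9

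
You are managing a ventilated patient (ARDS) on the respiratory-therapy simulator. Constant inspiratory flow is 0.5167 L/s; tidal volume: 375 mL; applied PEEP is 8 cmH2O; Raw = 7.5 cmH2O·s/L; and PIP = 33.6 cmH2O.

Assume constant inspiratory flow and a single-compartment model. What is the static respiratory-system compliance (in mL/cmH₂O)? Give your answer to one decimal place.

17.3

Equation of motion (constant flow): PIP = Vt/C + R·V̇ + PEEP.
Vt/C = PIP − R·V̇ − PEEP = 33.6 − 7.5×0.5167 − 8 = 33.6 − 3.875 − 8 = 21.725 cmH2O.
C = Vt / 21.725 = 375 / 21.725 = 17.261 mL/cmH2O.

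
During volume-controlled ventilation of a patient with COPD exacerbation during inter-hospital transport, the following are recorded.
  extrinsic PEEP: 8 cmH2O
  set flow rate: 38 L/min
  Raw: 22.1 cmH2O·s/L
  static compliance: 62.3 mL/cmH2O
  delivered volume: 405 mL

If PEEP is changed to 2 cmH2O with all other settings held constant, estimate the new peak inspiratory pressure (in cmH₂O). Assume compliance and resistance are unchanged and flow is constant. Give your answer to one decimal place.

Flow: 38 L/min ÷ 60 = 0.6333 L/s.
PIP = Vt/C + R·V̇ + PEEP (constant-flow equation of motion).
Only the baseline term changes: ΔPIP = ΔPEEP = 2 − 8 = -6.0 cmH2O.
Original PIP = 405/62.3 + 22.1×0.6333 + 8 = 28.497 cmH2O; new PIP = 28.497 + (-6.0) = 22.497 cmH2O.

22.5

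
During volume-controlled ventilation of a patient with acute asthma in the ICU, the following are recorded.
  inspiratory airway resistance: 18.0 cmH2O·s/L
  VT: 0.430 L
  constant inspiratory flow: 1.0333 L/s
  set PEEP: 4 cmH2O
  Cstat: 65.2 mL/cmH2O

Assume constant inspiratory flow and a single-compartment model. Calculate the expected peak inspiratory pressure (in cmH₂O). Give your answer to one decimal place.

Equation of motion (constant flow): PIP = Vt/C + R·V̇ + PEEP.
PIP = 430/65.2 + 18.0×1.0333 + 4 = 6.595 + 18.599 + 4 = 29.194 cmH2O.

29.2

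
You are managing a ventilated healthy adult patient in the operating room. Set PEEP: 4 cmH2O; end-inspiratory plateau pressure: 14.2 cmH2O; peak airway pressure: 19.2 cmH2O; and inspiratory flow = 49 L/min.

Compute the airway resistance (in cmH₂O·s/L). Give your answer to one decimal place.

Flow: 49 L/min ÷ 60 = 0.8167 L/s.
Raw = (PIP − Pplat) / flow = (19.2 − 14.2) / 0.8167 = 5.0 / 0.8167 = 6.122 cmH2O·s/L.

6.1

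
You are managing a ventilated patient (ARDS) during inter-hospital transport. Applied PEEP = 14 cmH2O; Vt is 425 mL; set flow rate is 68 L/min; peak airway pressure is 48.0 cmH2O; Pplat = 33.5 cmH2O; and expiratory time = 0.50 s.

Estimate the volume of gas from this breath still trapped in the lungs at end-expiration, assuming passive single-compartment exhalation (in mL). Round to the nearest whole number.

71

Flow: 68 L/min ÷ 60 = 1.1333 L/s.
R = (PIP − Pplat)/V̇ = (48.0 − 33.5) / 1.1333 = 14.5/1.1333 = 12.794 cmH2O·s/L.
C = Vt/(Pplat − PEEP) = 425.0 / (33.5 − 14) = 425.0/19.5 = 21.795 mL/cmH2O.
τ = R × C = 12.794 × 0.0218 L/cmH2O = 0.2789 s.
Fraction remaining = e^(−Te/τ) = e^(−0.50/0.2789) = 0.1665.
Trapped volume = 425.0 × 0.1665 = 70.763 mL.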